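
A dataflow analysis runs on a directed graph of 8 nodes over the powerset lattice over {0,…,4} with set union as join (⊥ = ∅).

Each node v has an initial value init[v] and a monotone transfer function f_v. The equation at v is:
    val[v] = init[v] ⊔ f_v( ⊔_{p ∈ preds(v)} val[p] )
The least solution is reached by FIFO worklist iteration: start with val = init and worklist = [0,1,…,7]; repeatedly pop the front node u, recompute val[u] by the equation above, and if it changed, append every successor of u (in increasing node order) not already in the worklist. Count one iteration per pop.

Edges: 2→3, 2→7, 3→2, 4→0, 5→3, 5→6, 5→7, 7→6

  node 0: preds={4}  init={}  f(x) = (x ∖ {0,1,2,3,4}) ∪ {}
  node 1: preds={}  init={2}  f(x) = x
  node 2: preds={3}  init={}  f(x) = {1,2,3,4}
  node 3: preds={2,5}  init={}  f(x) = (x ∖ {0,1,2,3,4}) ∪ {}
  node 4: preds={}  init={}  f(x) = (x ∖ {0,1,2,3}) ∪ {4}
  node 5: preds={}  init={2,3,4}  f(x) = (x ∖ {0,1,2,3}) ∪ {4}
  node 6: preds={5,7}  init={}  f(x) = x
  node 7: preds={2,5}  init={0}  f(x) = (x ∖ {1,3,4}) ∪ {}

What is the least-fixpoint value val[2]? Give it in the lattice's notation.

Worklist (10 pops):
  #1 pop 0: in={} → {} (no change)
  #2 pop 1: in={} → {2} (no change)
  #3 pop 2: in={} → {1,2,3,4} (was {}); enqueue []
  #4 pop 3: in={1,2,3,4} → {} (no change)
  #5 pop 4: in={} → {4} (was {}); enqueue [0]
  #6 pop 5: in={} → {2,3,4} (no change)
  #7 pop 6: in={0,2,3,4} → {0,2,3,4} (was {}); enqueue []
  #8 pop 7: in={1,2,3,4} → {0,2} (was {0}); enqueue [6]
  #9 pop 0: in={4} → {} (no change)
  #10 pop 6: in={0,2,3,4} → {0,2,3,4} (no change)

Fixpoint:
  val[0] = {}
  val[1] = {2}
  val[2] = {1,2,3,4}
  val[3] = {}
  val[4] = {4}
  val[5] = {2,3,4}
  val[6] = {0,2,3,4}
  val[7] = {0,2}

{1,2,3,4}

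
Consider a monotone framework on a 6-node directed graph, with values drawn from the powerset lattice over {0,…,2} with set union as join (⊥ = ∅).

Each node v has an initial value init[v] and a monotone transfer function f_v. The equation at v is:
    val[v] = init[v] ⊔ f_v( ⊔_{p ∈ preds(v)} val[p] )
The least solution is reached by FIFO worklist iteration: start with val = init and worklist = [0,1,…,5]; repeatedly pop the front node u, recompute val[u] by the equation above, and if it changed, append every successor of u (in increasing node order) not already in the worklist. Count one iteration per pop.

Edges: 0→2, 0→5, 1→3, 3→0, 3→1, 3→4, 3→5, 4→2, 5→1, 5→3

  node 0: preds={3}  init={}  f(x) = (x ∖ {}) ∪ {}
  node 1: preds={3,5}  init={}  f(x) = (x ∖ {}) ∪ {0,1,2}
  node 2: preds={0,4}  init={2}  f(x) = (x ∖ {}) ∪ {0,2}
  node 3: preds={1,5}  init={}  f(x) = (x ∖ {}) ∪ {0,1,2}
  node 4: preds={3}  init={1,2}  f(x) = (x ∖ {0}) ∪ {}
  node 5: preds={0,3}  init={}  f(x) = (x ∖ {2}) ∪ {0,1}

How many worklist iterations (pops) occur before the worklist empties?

Worklist (11 pops):
  #1 pop 0: in={} → {} (no change)
  #2 pop 1: in={} → {0,1,2} (was {}); enqueue []
  #3 pop 2: in={1,2} → {0,1,2} (was {2}); enqueue []
  #4 pop 3: in={0,1,2} → {0,1,2} (was {}); enqueue [0,1]
  #5 pop 4: in={0,1,2} → {1,2} (no change)
  #6 pop 5: in={0,1,2} → {0,1} (was {}); enqueue [3]
  #7 pop 0: in={0,1,2} → {0,1,2} (was {}); enqueue [2,5]
  #8 pop 1: in={0,1,2} → {0,1,2} (no change)
  #9 pop 3: in={0,1,2} → {0,1,2} (no change)
  #10 pop 2: in={0,1,2} → {0,1,2} (no change)
  #11 pop 5: in={0,1,2} → {0,1} (no change)

Fixpoint:
  val[0] = {0,1,2}
  val[1] = {0,1,2}
  val[2] = {0,1,2}
  val[3] = {0,1,2}
  val[4] = {1,2}
  val[5] = {0,1}

11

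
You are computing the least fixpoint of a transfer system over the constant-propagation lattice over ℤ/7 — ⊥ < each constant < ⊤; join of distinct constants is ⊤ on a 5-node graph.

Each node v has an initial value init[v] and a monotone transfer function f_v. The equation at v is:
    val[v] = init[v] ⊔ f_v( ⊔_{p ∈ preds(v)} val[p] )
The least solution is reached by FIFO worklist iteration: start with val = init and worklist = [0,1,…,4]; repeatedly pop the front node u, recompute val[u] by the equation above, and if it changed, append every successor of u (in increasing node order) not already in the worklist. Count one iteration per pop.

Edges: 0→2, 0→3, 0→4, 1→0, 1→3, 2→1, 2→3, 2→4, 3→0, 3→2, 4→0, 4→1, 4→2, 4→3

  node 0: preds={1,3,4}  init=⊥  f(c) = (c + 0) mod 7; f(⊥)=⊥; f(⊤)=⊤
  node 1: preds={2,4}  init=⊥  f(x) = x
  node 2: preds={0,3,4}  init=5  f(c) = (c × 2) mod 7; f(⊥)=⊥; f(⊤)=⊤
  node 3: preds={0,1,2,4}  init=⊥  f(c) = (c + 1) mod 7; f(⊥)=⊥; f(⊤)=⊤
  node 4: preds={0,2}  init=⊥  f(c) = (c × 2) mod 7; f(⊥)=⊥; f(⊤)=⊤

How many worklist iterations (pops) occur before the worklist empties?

Iteration log — 14 steps:
  step 1. node 0  ⊔preds=⊥  new=⊥  stable
  step 2. node 1  ⊔preds=5  new=5  old=⊥  +wl: 0
  step 3. node 2  ⊔preds=⊥  new=5  stable
  step 4. node 3  ⊔preds=5  new=6  old=⊥  +wl: 2
  step 5. node 4  ⊔preds=5  new=3  old=⊥  +wl: 1,3
  step 6. node 0  ⊔preds=⊤  new=⊤  old=⊥  +wl: 4
  step 7. node 2  ⊔preds=⊤  new=⊤  old=5  +wl: 
  step 8. node 1  ⊔preds=⊤  new=⊤  old=5  +wl: 0
  step 9. node 3  ⊔preds=⊤  new=⊤  old=6  +wl: 2
  step 10. node 4  ⊔preds=⊤  new=⊤  old=3  +wl: 1,3
  step 11. node 0  ⊔preds=⊤  new=⊤  stable
  step 12. node 2  ⊔preds=⊤  new=⊤  stable
  step 13. node 1  ⊔preds=⊤  new=⊤  stable
  step 14. node 3  ⊔preds=⊤  new=⊤  stable

Least fixpoint reached:
  node 0: ⊤
  node 1: ⊤
  node 2: ⊤
  node 3: ⊤
  node 4: ⊤

14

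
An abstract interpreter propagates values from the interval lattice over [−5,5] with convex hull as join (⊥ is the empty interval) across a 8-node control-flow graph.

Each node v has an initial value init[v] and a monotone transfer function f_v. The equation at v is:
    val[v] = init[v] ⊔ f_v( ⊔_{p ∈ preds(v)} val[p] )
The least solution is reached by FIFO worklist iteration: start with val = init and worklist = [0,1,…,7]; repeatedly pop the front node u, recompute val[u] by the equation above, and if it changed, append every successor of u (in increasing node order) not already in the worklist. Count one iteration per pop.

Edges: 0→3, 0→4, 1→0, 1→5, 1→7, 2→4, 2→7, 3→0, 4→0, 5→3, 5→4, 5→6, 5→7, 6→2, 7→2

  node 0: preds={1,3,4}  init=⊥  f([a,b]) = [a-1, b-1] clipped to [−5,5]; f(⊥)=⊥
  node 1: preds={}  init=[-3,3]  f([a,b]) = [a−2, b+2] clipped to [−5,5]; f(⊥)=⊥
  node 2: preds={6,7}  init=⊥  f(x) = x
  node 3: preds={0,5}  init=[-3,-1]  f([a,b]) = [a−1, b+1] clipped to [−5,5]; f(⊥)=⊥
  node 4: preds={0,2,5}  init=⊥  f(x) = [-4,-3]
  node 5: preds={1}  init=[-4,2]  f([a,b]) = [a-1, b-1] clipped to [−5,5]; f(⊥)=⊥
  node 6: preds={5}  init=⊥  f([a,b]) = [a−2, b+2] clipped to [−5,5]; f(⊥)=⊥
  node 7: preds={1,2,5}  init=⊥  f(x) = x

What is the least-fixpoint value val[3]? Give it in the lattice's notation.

Worklist (14 pops):
  #1 pop 0: in=[-3,3] → [-4,2] (was ⊥); enqueue []
  #2 pop 1: in=⊥ → [-3,3] (no change)
  #3 pop 2: in=⊥ → ⊥ (no change)
  #4 pop 3: in=[-4,2] → [-5,3] (was [-3,-1]); enqueue [0]
  #5 pop 4: in=[-4,2] → [-4,-3] (was ⊥); enqueue []
  #6 pop 5: in=[-3,3] → [-4,2] (no change)
  #7 pop 6: in=[-4,2] → [-5,4] (was ⊥); enqueue [2]
  #8 pop 7: in=[-4,3] → [-4,3] (was ⊥); enqueue []
  #9 pop 0: in=[-5,3] → [-5,2] (was [-4,2]); enqueue [3,4]
  #10 pop 2: in=[-5,4] → [-5,4] (was ⊥); enqueue [7]
  #11 pop 3: in=[-5,2] → [-5,3] (no change)
  #12 pop 4: in=[-5,4] → [-4,-3] (no change)
  #13 pop 7: in=[-5,4] → [-5,4] (was [-4,3]); enqueue [2]
  #14 pop 2: in=[-5,4] → [-5,4] (no change)

Fixpoint:
  val[0] = [-5,2]
  val[1] = [-3,3]
  val[2] = [-5,4]
  val[3] = [-5,3]
  val[4] = [-4,-3]
  val[5] = [-4,2]
  val[6] = [-5,4]
  val[7] = [-5,4]

[-5,3]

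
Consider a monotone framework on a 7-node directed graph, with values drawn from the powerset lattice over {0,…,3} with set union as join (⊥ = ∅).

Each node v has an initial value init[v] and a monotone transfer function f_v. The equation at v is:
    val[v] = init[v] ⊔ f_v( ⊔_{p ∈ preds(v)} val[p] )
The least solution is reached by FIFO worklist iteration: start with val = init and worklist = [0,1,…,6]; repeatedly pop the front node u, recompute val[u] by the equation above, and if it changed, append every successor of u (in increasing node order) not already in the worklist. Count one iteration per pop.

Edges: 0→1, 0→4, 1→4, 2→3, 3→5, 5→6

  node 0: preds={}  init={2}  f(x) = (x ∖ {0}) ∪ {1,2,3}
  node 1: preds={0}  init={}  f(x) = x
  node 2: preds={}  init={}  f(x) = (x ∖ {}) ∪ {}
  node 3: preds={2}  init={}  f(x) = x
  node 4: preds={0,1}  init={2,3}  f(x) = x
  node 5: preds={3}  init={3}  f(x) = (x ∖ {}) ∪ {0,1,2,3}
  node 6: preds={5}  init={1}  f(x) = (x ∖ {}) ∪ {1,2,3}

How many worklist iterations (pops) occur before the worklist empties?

Worklist (7 pops):
  #1 pop 0: in={} → {1,2,3} (was {2}); enqueue []
  #2 pop 1: in={1,2,3} → {1,2,3} (was {}); enqueue []
  #3 pop 2: in={} → {} (no change)
  #4 pop 3: in={} → {} (no change)
  #5 pop 4: in={1,2,3} → {1,2,3} (was {2,3}); enqueue []
  #6 pop 5: in={} → {0,1,2,3} (was {3}); enqueue []
  #7 pop 6: in={0,1,2,3} → {0,1,2,3} (was {1}); enqueue []

Fixpoint:
  val[0] = {1,2,3}
  val[1] = {1,2,3}
  val[2] = {}
  val[3] = {}
  val[4] = {1,2,3}
  val[5] = {0,1,2,3}
  val[6] = {0,1,2,3}

7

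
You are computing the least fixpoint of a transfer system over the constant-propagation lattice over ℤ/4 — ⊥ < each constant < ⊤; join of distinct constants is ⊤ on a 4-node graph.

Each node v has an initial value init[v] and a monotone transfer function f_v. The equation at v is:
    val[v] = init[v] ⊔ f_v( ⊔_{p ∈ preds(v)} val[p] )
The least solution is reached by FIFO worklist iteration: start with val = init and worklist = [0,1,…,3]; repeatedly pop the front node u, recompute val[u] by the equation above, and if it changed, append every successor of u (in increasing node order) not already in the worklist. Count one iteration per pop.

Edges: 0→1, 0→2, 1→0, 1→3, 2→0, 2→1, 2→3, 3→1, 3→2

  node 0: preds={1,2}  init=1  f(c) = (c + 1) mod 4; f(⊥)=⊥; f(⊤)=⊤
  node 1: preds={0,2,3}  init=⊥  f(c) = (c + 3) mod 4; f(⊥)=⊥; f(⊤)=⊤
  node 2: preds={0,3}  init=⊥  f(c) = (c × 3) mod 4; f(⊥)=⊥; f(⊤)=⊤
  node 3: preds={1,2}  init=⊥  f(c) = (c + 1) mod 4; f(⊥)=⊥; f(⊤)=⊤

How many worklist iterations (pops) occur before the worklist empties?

10

Worklist (10 pops):
  #1 pop 0: in=⊥ → 1 (no change)
  #2 pop 1: in=1 → 0 (was ⊥); enqueue [0]
  #3 pop 2: in=1 → 3 (was ⊥); enqueue [1]
  #4 pop 3: in=⊤ → ⊤ (was ⊥); enqueue [2]
  #5 pop 0: in=⊤ → ⊤ (was 1); enqueue []
  #6 pop 1: in=⊤ → ⊤ (was 0); enqueue [0,3]
  #7 pop 2: in=⊤ → ⊤ (was 3); enqueue [1]
  #8 pop 0: in=⊤ → ⊤ (no change)
  #9 pop 3: in=⊤ → ⊤ (no change)
  #10 pop 1: in=⊤ → ⊤ (no change)

Fixpoint:
  val[0] = ⊤
  val[1] = ⊤
  val[2] = ⊤
  val[3] = ⊤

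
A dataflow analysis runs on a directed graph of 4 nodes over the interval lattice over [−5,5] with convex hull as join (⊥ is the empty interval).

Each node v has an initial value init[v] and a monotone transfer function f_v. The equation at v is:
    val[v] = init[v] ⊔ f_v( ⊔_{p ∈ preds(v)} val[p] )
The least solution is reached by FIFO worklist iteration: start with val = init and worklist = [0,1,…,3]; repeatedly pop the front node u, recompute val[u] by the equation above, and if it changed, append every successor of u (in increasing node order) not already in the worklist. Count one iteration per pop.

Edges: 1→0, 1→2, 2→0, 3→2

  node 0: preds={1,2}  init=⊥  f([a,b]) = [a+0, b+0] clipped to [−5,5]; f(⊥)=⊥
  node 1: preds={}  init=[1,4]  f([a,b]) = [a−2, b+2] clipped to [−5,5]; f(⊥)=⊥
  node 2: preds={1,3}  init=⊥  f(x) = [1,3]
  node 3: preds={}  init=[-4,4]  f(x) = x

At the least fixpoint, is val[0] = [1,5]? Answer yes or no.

Iteration log — 5 steps:
  step 1. node 0  ⊔preds=[1,4]  new=[1,4]  old=⊥  +wl: 
  step 2. node 1  ⊔preds=⊥  new=[1,4]  stable
  step 3. node 2  ⊔preds=[-4,4]  new=[1,3]  old=⊥  +wl: 0
  step 4. node 3  ⊔preds=⊥  new=[-4,4]  stable
  step 5. node 0  ⊔preds=[1,4]  new=[1,4]  stable

Least fixpoint reached:
  node 0: [1,4]
  node 1: [1,4]
  node 2: [1,3]
  node 3: [-4,4]

no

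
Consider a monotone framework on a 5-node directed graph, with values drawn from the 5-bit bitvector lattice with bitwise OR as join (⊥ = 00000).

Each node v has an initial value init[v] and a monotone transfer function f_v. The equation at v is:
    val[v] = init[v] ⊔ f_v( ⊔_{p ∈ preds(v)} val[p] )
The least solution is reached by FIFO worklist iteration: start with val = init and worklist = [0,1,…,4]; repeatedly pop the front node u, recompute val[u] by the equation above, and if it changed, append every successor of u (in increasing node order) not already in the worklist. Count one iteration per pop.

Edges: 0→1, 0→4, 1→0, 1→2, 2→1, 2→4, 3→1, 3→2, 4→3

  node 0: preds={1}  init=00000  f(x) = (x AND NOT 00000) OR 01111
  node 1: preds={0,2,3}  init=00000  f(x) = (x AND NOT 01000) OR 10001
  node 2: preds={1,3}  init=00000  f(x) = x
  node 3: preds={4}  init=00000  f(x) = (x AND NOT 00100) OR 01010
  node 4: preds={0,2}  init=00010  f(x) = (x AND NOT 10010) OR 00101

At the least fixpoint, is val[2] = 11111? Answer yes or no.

yes

Worklist (12 pops):
  #1 pop 0: in=00000 → 01111 (was 00000); enqueue []
  #2 pop 1: in=01111 → 10111 (was 00000); enqueue [0]
  #3 pop 2: in=10111 → 10111 (was 00000); enqueue [1]
  #4 pop 3: in=00010 → 01010 (was 00000); enqueue [2]
  #5 pop 4: in=11111 → 01111 (was 00010); enqueue [3]
  #6 pop 0: in=10111 → 11111 (was 01111); enqueue [4]
  #7 pop 1: in=11111 → 10111 (no change)
  #8 pop 2: in=11111 → 11111 (was 10111); enqueue [1]
  #9 pop 3: in=01111 → 01011 (was 01010); enqueue [2]
  #10 pop 4: in=11111 → 01111 (no change)
  #11 pop 1: in=11111 → 10111 (no change)
  #12 pop 2: in=11111 → 11111 (no change)

Fixpoint:
  val[0] = 11111
  val[1] = 10111
  val[2] = 11111
  val[3] = 01011
  val[4] = 01111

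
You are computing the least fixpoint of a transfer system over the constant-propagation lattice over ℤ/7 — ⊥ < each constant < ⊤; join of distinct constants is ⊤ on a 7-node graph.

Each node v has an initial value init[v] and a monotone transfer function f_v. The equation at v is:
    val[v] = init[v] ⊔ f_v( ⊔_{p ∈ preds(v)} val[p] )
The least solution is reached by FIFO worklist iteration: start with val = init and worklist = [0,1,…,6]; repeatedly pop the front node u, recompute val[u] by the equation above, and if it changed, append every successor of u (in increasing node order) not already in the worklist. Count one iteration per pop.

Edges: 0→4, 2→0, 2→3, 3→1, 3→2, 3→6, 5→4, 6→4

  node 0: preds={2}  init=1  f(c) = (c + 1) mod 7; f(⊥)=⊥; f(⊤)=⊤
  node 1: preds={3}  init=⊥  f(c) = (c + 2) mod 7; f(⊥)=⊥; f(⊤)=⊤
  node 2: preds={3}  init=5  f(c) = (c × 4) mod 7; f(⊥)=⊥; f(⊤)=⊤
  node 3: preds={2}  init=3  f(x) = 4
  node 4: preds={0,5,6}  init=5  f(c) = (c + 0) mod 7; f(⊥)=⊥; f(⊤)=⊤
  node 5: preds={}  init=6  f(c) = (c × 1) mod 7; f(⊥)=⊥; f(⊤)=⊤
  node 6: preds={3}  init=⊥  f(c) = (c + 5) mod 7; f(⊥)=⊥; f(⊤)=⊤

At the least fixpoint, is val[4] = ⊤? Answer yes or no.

yes

Worklist (12 pops):
  #1 pop 0: in=5 → ⊤ (was 1); enqueue []
  #2 pop 1: in=3 → 5 (was ⊥); enqueue []
  #3 pop 2: in=3 → 5 (no change)
  #4 pop 3: in=5 → ⊤ (was 3); enqueue [1,2]
  #5 pop 4: in=⊤ → ⊤ (was 5); enqueue []
  #6 pop 5: in=⊥ → 6 (no change)
  #7 pop 6: in=⊤ → ⊤ (was ⊥); enqueue [4]
  #8 pop 1: in=⊤ → ⊤ (was 5); enqueue []
  #9 pop 2: in=⊤ → ⊤ (was 5); enqueue [0,3]
  #10 pop 4: in=⊤ → ⊤ (no change)
  #11 pop 0: in=⊤ → ⊤ (no change)
  #12 pop 3: in=⊤ → ⊤ (no change)

Fixpoint:
  val[0] = ⊤
  val[1] = ⊤
  val[2] = ⊤
  val[3] = ⊤
  val[4] = ⊤
  val[5] = 6
  val[6] = ⊤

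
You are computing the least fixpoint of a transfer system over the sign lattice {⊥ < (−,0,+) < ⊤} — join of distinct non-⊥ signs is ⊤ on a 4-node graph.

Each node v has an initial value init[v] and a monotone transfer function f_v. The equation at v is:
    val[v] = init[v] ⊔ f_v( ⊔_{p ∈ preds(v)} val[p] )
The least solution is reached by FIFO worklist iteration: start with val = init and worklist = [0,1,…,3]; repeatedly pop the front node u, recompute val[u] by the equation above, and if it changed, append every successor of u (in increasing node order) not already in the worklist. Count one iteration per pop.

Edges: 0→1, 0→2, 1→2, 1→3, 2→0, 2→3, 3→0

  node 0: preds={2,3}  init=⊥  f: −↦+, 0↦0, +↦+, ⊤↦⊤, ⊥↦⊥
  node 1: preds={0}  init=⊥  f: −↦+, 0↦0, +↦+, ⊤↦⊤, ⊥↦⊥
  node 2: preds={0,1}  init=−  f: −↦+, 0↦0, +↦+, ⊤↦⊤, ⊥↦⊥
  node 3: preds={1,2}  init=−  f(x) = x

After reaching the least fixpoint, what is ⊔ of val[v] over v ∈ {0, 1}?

Iteration log — 8 steps:
  step 1. node 0  ⊔preds=−  new=+  old=⊥  +wl: 
  step 2. node 1  ⊔preds=+  new=+  old=⊥  +wl: 
  step 3. node 2  ⊔preds=+  new=⊤  old=−  +wl: 0
  step 4. node 3  ⊔preds=⊤  new=⊤  old=−  +wl: 
  step 5. node 0  ⊔preds=⊤  new=⊤  old=+  +wl: 1,2
  step 6. node 1  ⊔preds=⊤  new=⊤  old=+  +wl: 3
  step 7. node 2  ⊔preds=⊤  new=⊤  stable
  step 8. node 3  ⊔preds=⊤  new=⊤  stable

Least fixpoint reached:
  node 0: ⊤
  node 1: ⊤
  node 2: ⊤
  node 3: ⊤

⊤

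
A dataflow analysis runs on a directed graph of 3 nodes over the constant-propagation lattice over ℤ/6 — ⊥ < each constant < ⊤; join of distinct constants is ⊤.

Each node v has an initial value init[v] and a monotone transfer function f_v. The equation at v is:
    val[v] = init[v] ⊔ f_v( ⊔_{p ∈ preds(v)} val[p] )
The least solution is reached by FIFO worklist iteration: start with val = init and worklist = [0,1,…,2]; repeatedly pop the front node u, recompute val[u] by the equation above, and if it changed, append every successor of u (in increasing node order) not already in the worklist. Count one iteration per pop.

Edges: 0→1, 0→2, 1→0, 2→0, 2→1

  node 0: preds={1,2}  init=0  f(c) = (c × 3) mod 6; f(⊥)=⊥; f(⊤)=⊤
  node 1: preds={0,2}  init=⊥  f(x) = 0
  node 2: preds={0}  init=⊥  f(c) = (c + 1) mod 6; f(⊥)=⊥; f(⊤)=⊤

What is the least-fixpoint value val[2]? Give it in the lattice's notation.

Worklist (8 pops):
  #1 pop 0: in=⊥ → 0 (no change)
  #2 pop 1: in=0 → 0 (was ⊥); enqueue [0]
  #3 pop 2: in=0 → 1 (was ⊥); enqueue [1]
  #4 pop 0: in=⊤ → ⊤ (was 0); enqueue [2]
  #5 pop 1: in=⊤ → 0 (no change)
  #6 pop 2: in=⊤ → ⊤ (was 1); enqueue [0,1]
  #7 pop 0: in=⊤ → ⊤ (no change)
  #8 pop 1: in=⊤ → 0 (no change)

Fixpoint:
  val[0] = ⊤
  val[1] = 0
  val[2] = ⊤

⊤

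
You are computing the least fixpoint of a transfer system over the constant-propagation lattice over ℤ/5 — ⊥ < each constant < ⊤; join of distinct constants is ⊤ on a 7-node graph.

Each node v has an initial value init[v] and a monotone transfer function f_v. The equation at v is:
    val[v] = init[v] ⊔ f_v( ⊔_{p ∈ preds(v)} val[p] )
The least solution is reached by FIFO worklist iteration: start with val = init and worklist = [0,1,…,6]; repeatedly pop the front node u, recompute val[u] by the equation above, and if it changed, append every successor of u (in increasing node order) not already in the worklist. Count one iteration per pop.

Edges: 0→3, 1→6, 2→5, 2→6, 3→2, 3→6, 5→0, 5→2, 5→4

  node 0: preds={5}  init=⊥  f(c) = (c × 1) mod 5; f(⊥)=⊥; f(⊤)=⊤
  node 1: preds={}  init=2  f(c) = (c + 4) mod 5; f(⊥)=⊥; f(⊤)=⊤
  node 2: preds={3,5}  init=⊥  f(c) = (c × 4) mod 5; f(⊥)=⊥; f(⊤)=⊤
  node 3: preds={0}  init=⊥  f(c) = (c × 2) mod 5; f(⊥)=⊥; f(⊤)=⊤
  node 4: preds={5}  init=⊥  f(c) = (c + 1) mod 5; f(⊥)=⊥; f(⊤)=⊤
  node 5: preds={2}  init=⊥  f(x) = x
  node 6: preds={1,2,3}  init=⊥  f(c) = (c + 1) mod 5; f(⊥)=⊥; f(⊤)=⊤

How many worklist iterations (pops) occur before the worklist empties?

Trace (7 dequeues):
  [1] u=0 | in ⊥ | out ⊥ | ==
  [2] u=1 | in ⊥ | out 2 | ==
  [3] u=2 | in ⊥ | out ⊥ | ==
  [4] u=3 | in ⊥ | out ⊥ | ==
  [5] u=4 | in ⊥ | out ⊥ | ==
  [6] u=5 | in ⊥ | out ⊥ | ==
  [7] u=6 | in 2 | out 3 | prev ⊥ | push {}

Converged values:
  [0] ⊥
  [1] 2
  [2] ⊥
  [3] ⊥
  [4] ⊥
  [5] ⊥
  [6] 3

7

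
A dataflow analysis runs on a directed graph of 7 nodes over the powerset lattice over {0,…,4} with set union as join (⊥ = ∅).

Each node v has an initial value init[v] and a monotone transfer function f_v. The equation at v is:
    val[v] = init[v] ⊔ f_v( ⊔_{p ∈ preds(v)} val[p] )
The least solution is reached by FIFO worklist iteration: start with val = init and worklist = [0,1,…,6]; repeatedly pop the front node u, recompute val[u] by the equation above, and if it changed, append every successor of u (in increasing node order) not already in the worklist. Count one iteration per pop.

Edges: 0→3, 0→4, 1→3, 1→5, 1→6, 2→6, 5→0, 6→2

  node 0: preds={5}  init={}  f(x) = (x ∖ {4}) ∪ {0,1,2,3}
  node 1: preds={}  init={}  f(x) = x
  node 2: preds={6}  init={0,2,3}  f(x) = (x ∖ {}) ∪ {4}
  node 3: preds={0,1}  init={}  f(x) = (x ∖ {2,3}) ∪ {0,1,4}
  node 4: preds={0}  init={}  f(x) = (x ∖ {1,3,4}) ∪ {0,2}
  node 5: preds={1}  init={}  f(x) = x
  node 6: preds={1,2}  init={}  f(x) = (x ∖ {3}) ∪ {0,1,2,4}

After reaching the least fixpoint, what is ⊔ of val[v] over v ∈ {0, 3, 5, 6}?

{0,1,2,3,4}

Trace (9 dequeues):
  [1] u=0 | in {} | out {0,1,2,3} | prev {} | push {}
  [2] u=1 | in {} | out {} | ==
  [3] u=2 | in {} | out {0,2,3,4} | prev {0,2,3} | push {}
  [4] u=3 | in {0,1,2,3} | out {0,1,4} | prev {} | push {}
  [5] u=4 | in {0,1,2,3} | out {0,2} | prev {} | push {}
  [6] u=5 | in {} | out {} | ==
  [7] u=6 | in {0,2,3,4} | out {0,1,2,4} | prev {} | push {2}
  [8] u=2 | in {0,1,2,4} | out {0,1,2,3,4} | prev {0,2,3,4} | push {6}
  [9] u=6 | in {0,1,2,3,4} | out {0,1,2,4} | ==

Converged values:
  [0] {0,1,2,3}
  [1] {}
  [2] {0,1,2,3,4}
  [3] {0,1,4}
  [4] {0,2}
  [5] {}
  [6] {0,1,2,4}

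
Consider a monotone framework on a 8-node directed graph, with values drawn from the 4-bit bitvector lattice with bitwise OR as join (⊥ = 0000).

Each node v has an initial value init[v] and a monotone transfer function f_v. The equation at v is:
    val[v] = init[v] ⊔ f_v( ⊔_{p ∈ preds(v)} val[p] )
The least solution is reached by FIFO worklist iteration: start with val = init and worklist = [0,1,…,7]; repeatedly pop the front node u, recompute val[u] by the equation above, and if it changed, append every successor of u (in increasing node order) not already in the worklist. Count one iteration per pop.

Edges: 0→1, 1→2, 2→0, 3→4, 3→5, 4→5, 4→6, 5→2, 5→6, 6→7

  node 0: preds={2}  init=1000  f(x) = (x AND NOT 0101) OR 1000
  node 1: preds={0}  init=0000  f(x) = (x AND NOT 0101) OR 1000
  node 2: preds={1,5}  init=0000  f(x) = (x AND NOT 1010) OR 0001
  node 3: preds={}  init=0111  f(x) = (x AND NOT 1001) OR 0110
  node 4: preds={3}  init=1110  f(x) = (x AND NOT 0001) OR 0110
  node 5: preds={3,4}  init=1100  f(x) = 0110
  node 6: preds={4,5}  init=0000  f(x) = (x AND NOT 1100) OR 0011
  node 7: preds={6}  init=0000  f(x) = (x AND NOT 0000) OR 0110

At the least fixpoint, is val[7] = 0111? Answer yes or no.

yes

Trace (10 dequeues):
  [1] u=0 | in 0000 | out 1000 | ==
  [2] u=1 | in 1000 | out 1000 | prev 0000 | push {}
  [3] u=2 | in 1100 | out 0101 | prev 0000 | push {0}
  [4] u=3 | in 0000 | out 0111 | ==
  [5] u=4 | in 0111 | out 1110 | ==
  [6] u=5 | in 1111 | out 1110 | prev 1100 | push {2}
  [7] u=6 | in 1110 | out 0011 | prev 0000 | push {}
  [8] u=7 | in 0011 | out 0111 | prev 0000 | push {}
  [9] u=0 | in 0101 | out 1000 | ==
  [10] u=2 | in 1110 | out 0101 | ==

Converged values:
  [0] 1000
  [1] 1000
  [2] 0101
  [3] 0111
  [4] 1110
  [5] 1110
  [6] 0011
  [7] 0111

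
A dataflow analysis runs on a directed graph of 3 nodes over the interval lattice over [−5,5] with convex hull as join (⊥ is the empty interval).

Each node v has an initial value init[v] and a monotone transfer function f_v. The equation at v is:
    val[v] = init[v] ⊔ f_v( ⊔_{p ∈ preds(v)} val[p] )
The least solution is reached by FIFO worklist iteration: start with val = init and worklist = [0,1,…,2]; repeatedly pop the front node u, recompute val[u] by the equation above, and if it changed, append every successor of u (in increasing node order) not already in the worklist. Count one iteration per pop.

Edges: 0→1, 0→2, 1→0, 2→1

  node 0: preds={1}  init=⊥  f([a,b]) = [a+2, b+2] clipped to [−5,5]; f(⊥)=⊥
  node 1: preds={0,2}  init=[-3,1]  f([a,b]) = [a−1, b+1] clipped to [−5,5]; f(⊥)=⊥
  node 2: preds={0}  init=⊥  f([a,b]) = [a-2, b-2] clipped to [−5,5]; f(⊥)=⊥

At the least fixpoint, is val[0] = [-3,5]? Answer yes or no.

Iteration log — 14 steps:
  step 1. node 0  ⊔preds=[-3,1]  new=[-1,3]  old=⊥  +wl: 
  step 2. node 1  ⊔preds=[-1,3]  new=[-3,4]  old=[-3,1]  +wl: 0
  step 3. node 2  ⊔preds=[-1,3]  new=[-3,1]  old=⊥  +wl: 1
  step 4. node 0  ⊔preds=[-3,4]  new=[-1,5]  old=[-1,3]  +wl: 2
  step 5. node 1  ⊔preds=[-3,5]  new=[-4,5]  old=[-3,4]  +wl: 0
  step 6. node 2  ⊔preds=[-1,5]  new=[-3,3]  old=[-3,1]  +wl: 1
  step 7. node 0  ⊔preds=[-4,5]  new=[-2,5]  old=[-1,5]  +wl: 2
  step 8. node 1  ⊔preds=[-3,5]  new=[-4,5]  stable
  step 9. node 2  ⊔preds=[-2,5]  new=[-4,3]  old=[-3,3]  +wl: 1
  step 10. node 1  ⊔preds=[-4,5]  new=[-5,5]  old=[-4,5]  +wl: 0
  step 11. node 0  ⊔preds=[-5,5]  new=[-3,5]  old=[-2,5]  +wl: 1,2
  step 12. node 1  ⊔preds=[-4,5]  new=[-5,5]  stable
  step 13. node 2  ⊔preds=[-3,5]  new=[-5,3]  old=[-4,3]  +wl: 1
  step 14. node 1  ⊔preds=[-5,5]  new=[-5,5]  stable

Least fixpoint reached:
  node 0: [-3,5]
  node 1: [-5,5]
  node 2: [-5,3]

yes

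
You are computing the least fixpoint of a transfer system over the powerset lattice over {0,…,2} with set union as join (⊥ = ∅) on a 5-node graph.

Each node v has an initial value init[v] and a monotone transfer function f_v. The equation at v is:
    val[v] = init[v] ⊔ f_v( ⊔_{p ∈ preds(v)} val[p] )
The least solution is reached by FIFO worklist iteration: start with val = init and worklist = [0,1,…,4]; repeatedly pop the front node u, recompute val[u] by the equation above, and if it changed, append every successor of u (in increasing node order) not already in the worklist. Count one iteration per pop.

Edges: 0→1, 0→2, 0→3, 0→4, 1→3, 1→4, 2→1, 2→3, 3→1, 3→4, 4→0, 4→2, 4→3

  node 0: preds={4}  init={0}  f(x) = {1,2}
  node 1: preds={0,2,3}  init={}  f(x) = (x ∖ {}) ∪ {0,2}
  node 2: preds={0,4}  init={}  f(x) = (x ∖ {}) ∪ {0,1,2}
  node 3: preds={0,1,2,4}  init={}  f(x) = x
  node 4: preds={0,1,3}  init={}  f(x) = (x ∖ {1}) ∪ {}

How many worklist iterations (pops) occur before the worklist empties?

Worklist (9 pops):
  #1 pop 0: in={} → {0,1,2} (was {0}); enqueue []
  #2 pop 1: in={0,1,2} → {0,1,2} (was {}); enqueue []
  #3 pop 2: in={0,1,2} → {0,1,2} (was {}); enqueue [1]
  #4 pop 3: in={0,1,2} → {0,1,2} (was {}); enqueue []
  #5 pop 4: in={0,1,2} → {0,2} (was {}); enqueue [0,2,3]
  #6 pop 1: in={0,1,2} → {0,1,2} (no change)
  #7 pop 0: in={0,2} → {0,1,2} (no change)
  #8 pop 2: in={0,1,2} → {0,1,2} (no change)
  #9 pop 3: in={0,1,2} → {0,1,2} (no change)

Fixpoint:
  val[0] = {0,1,2}
  val[1] = {0,1,2}
  val[2] = {0,1,2}
  val[3] = {0,1,2}
  val[4] = {0,2}

9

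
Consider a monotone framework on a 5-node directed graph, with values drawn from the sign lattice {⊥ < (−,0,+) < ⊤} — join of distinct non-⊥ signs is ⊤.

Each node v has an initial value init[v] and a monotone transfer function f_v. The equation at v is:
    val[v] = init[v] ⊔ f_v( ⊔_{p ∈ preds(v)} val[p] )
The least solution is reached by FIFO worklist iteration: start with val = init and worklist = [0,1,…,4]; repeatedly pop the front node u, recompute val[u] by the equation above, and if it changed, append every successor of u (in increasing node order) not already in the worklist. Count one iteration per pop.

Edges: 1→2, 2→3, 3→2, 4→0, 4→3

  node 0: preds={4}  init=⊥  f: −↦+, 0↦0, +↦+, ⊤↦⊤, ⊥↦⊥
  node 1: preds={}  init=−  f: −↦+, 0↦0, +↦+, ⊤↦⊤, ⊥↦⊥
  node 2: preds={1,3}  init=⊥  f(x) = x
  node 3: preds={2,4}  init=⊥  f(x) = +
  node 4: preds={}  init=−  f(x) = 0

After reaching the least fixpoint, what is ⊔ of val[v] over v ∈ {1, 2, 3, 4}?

⊤

Trace (8 dequeues):
  [1] u=0 | in − | out + | prev ⊥ | push {}
  [2] u=1 | in ⊥ | out − | ==
  [3] u=2 | in − | out − | prev ⊥ | push {}
  [4] u=3 | in − | out + | prev ⊥ | push {2}
  [5] u=4 | in ⊥ | out ⊤ | prev − | push {0,3}
  [6] u=2 | in ⊤ | out ⊤ | prev − | push {}
  [7] u=0 | in ⊤ | out ⊤ | prev + | push {}
  [8] u=3 | in ⊤ | out + | ==

Converged values:
  [0] ⊤
  [1] −
  [2] ⊤
  [3] +
  [4] ⊤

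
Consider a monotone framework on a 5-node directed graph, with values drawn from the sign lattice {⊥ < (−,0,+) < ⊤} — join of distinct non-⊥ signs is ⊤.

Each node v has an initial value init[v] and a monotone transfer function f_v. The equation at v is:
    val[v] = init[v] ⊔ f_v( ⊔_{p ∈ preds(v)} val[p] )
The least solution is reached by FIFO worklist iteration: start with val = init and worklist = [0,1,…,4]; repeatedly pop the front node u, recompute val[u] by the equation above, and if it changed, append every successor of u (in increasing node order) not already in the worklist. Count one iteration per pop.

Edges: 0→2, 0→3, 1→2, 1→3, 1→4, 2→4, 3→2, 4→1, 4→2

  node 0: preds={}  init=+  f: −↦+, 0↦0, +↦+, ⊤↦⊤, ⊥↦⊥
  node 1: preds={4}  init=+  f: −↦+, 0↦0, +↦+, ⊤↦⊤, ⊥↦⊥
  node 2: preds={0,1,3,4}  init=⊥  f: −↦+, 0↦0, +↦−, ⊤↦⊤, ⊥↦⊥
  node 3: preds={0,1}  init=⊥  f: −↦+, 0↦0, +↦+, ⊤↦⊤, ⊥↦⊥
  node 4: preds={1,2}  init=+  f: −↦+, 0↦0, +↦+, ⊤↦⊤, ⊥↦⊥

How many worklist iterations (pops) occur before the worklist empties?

Trace (11 dequeues):
  [1] u=0 | in ⊥ | out + | ==
  [2] u=1 | in + | out + | ==
  [3] u=2 | in + | out − | prev ⊥ | push {}
  [4] u=3 | in + | out + | prev ⊥ | push {2}
  [5] u=4 | in ⊤ | out ⊤ | prev + | push {1}
  [6] u=2 | in ⊤ | out ⊤ | prev − | push {4}
  [7] u=1 | in ⊤ | out ⊤ | prev + | push {2,3}
  [8] u=4 | in ⊤ | out ⊤ | ==
  [9] u=2 | in ⊤ | out ⊤ | ==
  [10] u=3 | in ⊤ | out ⊤ | prev + | push {2}
  [11] u=2 | in ⊤ | out ⊤ | ==

Converged values:
  [0] +
  [1] ⊤
  [2] ⊤
  [3] ⊤
  [4] ⊤

11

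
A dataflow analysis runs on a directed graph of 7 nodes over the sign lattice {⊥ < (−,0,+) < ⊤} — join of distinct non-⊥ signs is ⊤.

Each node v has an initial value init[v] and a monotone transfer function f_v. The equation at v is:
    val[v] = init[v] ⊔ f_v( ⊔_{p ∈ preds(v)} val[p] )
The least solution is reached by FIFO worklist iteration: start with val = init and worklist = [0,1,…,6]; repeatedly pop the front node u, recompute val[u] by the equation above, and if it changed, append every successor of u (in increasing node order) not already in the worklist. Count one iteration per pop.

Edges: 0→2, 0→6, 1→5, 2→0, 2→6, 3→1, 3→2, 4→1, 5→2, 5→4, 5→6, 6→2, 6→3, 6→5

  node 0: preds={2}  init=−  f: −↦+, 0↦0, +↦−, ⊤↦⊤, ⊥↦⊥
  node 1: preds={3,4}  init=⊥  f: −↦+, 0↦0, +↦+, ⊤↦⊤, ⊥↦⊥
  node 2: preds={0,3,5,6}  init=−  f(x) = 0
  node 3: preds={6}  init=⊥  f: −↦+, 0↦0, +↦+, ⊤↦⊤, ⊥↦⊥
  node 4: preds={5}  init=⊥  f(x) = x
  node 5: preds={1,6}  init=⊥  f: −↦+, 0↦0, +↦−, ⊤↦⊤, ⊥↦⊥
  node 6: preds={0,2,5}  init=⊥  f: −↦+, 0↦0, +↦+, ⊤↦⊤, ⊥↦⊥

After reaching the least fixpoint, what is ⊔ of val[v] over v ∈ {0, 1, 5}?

⊤

Trace (17 dequeues):
  [1] u=0 | in − | out ⊤ | prev − | push {}
  [2] u=1 | in ⊥ | out ⊥ | ==
  [3] u=2 | in ⊤ | out ⊤ | prev − | push {0}
  [4] u=3 | in ⊥ | out ⊥ | ==
  [5] u=4 | in ⊥ | out ⊥ | ==
  [6] u=5 | in ⊥ | out ⊥ | ==
  [7] u=6 | in ⊤ | out ⊤ | prev ⊥ | push {2,3,5}
  [8] u=0 | in ⊤ | out ⊤ | ==
  [9] u=2 | in ⊤ | out ⊤ | ==
  [10] u=3 | in ⊤ | out ⊤ | prev ⊥ | push {1,2}
  [11] u=5 | in ⊤ | out ⊤ | prev ⊥ | push {4,6}
  [12] u=1 | in ⊤ | out ⊤ | prev ⊥ | push {5}
  [13] u=2 | in ⊤ | out ⊤ | ==
  [14] u=4 | in ⊤ | out ⊤ | prev ⊥ | push {1}
  [15] u=6 | in ⊤ | out ⊤ | ==
  [16] u=5 | in ⊤ | out ⊤ | ==
  [17] u=1 | in ⊤ | out ⊤ | ==

Converged values:
  [0] ⊤
  [1] ⊤
  [2] ⊤
  [3] ⊤
  [4] ⊤
  [5] ⊤
  [6] ⊤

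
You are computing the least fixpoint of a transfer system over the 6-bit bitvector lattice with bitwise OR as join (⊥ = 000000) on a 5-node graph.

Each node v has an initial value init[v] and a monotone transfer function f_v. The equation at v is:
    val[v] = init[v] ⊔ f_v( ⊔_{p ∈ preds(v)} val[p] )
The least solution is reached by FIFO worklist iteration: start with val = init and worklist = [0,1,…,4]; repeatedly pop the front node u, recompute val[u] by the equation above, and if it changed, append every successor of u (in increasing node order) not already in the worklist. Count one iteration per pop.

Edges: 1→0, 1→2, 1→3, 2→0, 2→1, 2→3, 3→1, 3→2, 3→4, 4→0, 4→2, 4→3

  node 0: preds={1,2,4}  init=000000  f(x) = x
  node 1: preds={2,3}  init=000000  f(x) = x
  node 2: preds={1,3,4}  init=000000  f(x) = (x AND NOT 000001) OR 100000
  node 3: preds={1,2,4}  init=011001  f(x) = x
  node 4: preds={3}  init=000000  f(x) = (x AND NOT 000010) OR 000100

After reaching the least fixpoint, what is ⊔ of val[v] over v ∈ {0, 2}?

Iteration log — 15 steps:
  step 1. node 0  ⊔preds=000000  new=000000  stable
  step 2. node 1  ⊔preds=011001  new=011001  old=000000  +wl: 0
  step 3. node 2  ⊔preds=011001  new=111000  old=000000  +wl: 1
  step 4. node 3  ⊔preds=111001  new=111001  old=011001  +wl: 2
  step 5. node 4  ⊔preds=111001  new=111101  old=000000  +wl: 3
  step 6. node 0  ⊔preds=111101  new=111101  old=000000  +wl: 
  step 7. node 1  ⊔preds=111001  new=111001  old=011001  +wl: 0
  step 8. node 2  ⊔preds=111101  new=111100  old=111000  +wl: 1
  step 9. node 3  ⊔preds=111101  new=111101  old=111001  +wl: 2,4
  step 10. node 0  ⊔preds=111101  new=111101  stable
  step 11. node 1  ⊔preds=111101  new=111101  old=111001  +wl: 0,3
  step 12. node 2  ⊔preds=111101  new=111100  stable
  step 13. node 4  ⊔preds=111101  new=111101  stable
  step 14. node 0  ⊔preds=111101  new=111101  stable
  step 15. node 3  ⊔preds=111101  new=111101  stable

Least fixpoint reached:
  node 0: 111101
  node 1: 111101
  node 2: 111100
  node 3: 111101
  node 4: 111101

111101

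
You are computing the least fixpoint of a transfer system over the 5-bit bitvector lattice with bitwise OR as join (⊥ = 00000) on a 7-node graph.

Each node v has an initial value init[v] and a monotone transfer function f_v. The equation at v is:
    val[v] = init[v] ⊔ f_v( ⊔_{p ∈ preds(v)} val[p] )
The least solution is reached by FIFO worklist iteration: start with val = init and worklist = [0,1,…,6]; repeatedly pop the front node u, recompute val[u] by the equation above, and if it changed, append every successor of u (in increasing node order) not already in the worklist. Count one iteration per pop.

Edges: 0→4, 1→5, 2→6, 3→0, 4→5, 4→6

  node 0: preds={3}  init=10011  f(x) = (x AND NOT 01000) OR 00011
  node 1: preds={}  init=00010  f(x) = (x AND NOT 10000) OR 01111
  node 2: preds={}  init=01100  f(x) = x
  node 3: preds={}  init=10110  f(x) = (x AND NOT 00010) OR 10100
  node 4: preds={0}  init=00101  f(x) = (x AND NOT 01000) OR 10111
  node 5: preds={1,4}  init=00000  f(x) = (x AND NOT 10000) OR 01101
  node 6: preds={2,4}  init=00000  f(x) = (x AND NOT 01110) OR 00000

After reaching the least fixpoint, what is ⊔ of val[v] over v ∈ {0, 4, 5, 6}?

Iteration log — 7 steps:
  step 1. node 0  ⊔preds=10110  new=10111  old=10011  +wl: 
  step 2. node 1  ⊔preds=00000  new=01111  old=00010  +wl: 
  step 3. node 2  ⊔preds=00000  new=01100  stable
  step 4. node 3  ⊔preds=00000  new=10110  stable
  step 5. node 4  ⊔preds=10111  new=10111  old=00101  +wl: 
  step 6. node 5  ⊔preds=11111  new=01111  old=00000  +wl: 
  step 7. node 6  ⊔preds=11111  new=10001  old=00000  +wl: 

Least fixpoint reached:
  node 0: 10111
  node 1: 01111
  node 2: 01100
  node 3: 10110
  node 4: 10111
  node 5: 01111
  node 6: 10001

11111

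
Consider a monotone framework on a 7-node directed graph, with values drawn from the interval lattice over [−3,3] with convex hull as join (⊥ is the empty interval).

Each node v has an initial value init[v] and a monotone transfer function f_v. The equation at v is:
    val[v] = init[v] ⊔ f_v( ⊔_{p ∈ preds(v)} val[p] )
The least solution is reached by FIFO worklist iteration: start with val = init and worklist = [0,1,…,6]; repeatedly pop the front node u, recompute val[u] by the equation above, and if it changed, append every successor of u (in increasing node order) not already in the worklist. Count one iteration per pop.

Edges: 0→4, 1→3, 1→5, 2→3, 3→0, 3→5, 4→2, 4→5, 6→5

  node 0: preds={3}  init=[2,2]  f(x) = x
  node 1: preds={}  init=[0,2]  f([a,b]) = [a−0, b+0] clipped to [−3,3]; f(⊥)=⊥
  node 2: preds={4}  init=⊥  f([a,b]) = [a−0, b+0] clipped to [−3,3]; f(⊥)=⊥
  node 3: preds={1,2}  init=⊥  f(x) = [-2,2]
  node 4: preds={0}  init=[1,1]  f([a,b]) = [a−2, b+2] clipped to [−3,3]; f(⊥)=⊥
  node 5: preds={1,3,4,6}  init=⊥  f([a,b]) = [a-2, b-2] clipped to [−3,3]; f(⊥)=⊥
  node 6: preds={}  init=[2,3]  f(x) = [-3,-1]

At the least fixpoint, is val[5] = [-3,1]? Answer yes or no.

yes

Trace (15 dequeues):
  [1] u=0 | in ⊥ | out [2,2] | ==
  [2] u=1 | in ⊥ | out [0,2] | ==
  [3] u=2 | in [1,1] | out [1,1] | prev ⊥ | push {}
  [4] u=3 | in [0,2] | out [-2,2] | prev ⊥ | push {0}
  [5] u=4 | in [2,2] | out [0,3] | prev [1,1] | push {2}
  [6] u=5 | in [-2,3] | out [-3,1] | prev ⊥ | push {}
  [7] u=6 | in ⊥ | out [-3,3] | prev [2,3] | push {5}
  [8] u=0 | in [-2,2] | out [-2,2] | prev [2,2] | push {4}
  [9] u=2 | in [0,3] | out [0,3] | prev [1,1] | push {3}
  [10] u=5 | in [-3,3] | out [-3,1] | ==
  [11] u=4 | in [-2,2] | out [-3,3] | prev [0,3] | push {2,5}
  [12] u=3 | in [0,3] | out [-2,2] | ==
  [13] u=2 | in [-3,3] | out [-3,3] | prev [0,3] | push {3}
  [14] u=5 | in [-3,3] | out [-3,1] | ==
  [15] u=3 | in [-3,3] | out [-2,2] | ==

Converged values:
  [0] [-2,2]
  [1] [0,2]
  [2] [-3,3]
  [3] [-2,2]
  [4] [-3,3]
  [5] [-3,1]
  [6] [-3,3]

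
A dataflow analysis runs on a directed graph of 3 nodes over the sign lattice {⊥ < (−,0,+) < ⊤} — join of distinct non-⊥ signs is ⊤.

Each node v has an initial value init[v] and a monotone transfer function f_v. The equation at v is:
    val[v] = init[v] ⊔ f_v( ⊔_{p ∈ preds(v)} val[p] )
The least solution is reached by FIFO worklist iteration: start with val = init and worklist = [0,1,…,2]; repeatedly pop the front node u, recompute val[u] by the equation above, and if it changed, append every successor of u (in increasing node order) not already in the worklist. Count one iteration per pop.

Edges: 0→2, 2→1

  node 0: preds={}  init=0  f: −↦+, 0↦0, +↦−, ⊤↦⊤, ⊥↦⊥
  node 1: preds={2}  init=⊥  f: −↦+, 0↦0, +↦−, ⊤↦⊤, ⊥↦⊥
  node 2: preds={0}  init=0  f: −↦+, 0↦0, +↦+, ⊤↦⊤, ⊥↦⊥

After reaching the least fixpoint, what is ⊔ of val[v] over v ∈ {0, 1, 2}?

Worklist (3 pops):
  #1 pop 0: in=⊥ → 0 (no change)
  #2 pop 1: in=0 → 0 (was ⊥); enqueue []
  #3 pop 2: in=0 → 0 (no change)

Fixpoint:
  val[0] = 0
  val[1] = 0
  val[2] = 0

0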